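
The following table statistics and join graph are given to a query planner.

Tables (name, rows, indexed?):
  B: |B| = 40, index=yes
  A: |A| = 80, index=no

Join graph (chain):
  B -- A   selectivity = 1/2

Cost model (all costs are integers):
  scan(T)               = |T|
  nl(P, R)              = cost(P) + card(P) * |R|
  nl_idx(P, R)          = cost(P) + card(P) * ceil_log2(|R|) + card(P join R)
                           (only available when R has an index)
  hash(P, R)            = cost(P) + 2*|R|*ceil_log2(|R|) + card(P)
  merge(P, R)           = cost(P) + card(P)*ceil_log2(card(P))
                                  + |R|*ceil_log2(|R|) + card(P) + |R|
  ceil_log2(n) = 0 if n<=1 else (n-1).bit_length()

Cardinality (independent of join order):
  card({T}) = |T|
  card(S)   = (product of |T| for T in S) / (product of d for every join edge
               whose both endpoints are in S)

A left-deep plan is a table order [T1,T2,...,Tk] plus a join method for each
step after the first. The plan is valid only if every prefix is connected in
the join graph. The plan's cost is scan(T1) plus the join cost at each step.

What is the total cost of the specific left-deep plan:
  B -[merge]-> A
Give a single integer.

960

step 1: scan B: cost=40, card=40
step 2: join A via merge
    card(P join A) = 40*80/(2) = 1600
    cost = 40 + 40*6 + 80*7 + 40 + 80 = 960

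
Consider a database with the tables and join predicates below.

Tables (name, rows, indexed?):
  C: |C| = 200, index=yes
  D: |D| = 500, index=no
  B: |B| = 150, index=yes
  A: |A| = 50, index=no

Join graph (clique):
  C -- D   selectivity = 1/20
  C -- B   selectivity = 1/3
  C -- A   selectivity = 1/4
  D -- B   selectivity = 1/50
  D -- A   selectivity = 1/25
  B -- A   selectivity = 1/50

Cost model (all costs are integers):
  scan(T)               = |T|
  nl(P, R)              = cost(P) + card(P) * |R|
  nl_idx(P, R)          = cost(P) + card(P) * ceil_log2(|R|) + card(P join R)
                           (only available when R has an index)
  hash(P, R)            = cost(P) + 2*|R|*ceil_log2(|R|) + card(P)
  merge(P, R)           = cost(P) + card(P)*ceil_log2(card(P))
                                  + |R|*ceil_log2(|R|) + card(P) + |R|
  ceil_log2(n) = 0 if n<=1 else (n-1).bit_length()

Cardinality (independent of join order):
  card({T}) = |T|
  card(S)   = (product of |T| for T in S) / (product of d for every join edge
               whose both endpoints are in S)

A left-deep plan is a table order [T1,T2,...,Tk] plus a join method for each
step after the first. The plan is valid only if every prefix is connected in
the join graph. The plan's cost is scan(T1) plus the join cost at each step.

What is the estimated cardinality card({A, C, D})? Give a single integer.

2500

Tables in S: A(50), C(200), D(500)
Edges inside S: C-D(d=20), C-A(d=4), D-A(d=25)
numerator = 50 * 200 * 500 = 5000000
denominator = 20 * 4 * 25 = 2000
card(S) = 5000000 / 2000 = 2500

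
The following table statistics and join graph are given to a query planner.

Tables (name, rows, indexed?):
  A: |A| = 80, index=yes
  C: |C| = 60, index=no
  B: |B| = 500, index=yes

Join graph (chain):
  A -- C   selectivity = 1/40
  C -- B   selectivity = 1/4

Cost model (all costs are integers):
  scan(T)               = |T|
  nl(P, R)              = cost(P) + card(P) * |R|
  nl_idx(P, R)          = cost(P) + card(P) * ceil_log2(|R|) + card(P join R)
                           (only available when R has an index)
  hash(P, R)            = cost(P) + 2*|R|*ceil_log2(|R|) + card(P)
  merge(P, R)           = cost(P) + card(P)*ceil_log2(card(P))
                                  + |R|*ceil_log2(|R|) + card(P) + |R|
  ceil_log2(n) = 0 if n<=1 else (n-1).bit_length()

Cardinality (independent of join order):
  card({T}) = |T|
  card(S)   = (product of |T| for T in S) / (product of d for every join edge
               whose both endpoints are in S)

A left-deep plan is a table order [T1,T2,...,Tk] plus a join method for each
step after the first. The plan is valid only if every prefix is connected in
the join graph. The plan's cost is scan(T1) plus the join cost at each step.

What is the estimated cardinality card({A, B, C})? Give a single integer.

15000

Tables in S: A(80), B(500), C(60)
Edges inside S: A-C(d=40), C-B(d=4)
numerator = 80 * 500 * 60 = 2400000
denominator = 40 * 4 = 160
card(S) = 2400000 / 160 = 15000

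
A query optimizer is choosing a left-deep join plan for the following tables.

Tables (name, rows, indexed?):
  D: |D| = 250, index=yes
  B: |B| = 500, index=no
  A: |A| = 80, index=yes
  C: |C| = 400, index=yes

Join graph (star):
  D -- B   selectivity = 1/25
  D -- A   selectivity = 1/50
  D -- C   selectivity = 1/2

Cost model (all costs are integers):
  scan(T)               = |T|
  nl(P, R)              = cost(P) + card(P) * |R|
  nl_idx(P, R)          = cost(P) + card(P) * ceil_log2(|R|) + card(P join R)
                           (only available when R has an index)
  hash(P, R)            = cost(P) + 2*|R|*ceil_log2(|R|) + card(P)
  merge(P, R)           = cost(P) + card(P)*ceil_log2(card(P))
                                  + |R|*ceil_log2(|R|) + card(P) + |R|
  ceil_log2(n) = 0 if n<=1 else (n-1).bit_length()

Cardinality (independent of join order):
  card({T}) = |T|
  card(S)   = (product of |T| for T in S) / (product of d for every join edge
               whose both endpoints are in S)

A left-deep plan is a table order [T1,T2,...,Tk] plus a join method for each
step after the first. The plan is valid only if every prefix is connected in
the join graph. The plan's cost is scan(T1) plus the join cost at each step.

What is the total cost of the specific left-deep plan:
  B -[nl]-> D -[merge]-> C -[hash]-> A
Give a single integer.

step 1: scan B: cost=500, card=500
step 2: join D via nl
    card(P join D) = 500*250/(25) = 5000
    cost = 500 + 500*250 = 125500
step 3: join C via merge
    card(P join C) = 5000*400/(2) = 1000000
    cost = 125500 + 5000*13 + 400*9 + 5000 + 400 = 199500
step 4: join A via hash
    card(P join A) = 1000000*80/(50) = 1600000
    cost = 199500 + 2*80*7 + 1000000 = 1200620

1200620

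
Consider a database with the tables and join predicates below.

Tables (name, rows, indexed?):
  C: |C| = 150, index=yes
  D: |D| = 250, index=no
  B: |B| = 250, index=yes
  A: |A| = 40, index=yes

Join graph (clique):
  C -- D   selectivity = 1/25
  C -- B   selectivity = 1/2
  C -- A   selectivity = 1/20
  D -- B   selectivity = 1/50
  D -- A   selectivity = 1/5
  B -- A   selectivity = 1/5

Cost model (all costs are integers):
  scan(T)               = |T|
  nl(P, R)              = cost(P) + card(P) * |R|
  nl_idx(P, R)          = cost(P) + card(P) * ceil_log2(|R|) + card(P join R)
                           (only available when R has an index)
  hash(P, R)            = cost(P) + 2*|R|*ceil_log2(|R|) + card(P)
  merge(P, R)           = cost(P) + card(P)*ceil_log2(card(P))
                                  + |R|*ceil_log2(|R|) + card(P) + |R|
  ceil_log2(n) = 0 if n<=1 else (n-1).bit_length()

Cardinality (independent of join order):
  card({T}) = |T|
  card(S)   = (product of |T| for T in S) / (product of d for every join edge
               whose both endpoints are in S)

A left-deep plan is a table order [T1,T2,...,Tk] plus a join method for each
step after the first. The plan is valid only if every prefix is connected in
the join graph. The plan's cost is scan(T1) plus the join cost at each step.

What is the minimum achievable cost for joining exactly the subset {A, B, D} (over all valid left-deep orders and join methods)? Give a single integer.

Selinger DP over subsets of {A,B,D}:
  {D}: scan cost=250, card=250
  {B}: scan cost=250, card=250
  {A}: scan cost=40, card=40
  {BD}: card=1250; try (B,nl_idx)→3500, (D,hash)→4500, (B,hash)→4500, (D,merge)→4750, (B,merge)→4750, (D,nl)→62750 …(+1); best=3500 via (B,nl_idx)
  {AD}: card=2000; try (A,hash)→980, (D,merge)→2570, (A,merge)→2780, (A,nl_idx)→3750, (D,hash)→4080, (D,nl)→10040 …(+1); best=980 via (A,hash)
  {AB}: card=2000; try (A,hash)→980, (B,nl_idx)→2360, (B,merge)→2570, (A,merge)→2780, (A,nl_idx)→3750, (B,hash)→4080 …(+2); best=980 via (A,hash)
  {ABD}: card=2000; try (A,hash)→5230, (D,hash)→6980, (B,hash)→6980, (A,nl_idx)→13000, (A,merge)→18780, (B,nl_idx)→18980 …(+5); best=5230 via (A,hash)

5230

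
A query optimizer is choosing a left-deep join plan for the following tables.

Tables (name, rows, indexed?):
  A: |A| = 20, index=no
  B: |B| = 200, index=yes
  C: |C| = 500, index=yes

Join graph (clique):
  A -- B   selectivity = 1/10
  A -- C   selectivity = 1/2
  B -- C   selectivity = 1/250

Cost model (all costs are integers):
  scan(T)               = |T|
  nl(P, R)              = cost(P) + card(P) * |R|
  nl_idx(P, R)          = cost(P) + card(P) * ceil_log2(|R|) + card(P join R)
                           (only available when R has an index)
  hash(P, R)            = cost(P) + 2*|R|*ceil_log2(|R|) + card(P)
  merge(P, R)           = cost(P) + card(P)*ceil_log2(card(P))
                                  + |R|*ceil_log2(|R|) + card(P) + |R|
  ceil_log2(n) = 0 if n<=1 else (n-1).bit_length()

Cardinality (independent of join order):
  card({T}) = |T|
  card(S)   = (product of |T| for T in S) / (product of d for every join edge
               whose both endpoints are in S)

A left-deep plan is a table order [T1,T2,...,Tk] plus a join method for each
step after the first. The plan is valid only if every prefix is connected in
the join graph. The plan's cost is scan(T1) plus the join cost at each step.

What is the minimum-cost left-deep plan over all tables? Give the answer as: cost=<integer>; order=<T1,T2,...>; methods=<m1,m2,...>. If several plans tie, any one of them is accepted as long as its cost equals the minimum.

Selinger DP (subsets sized 1..n):
  {A}: scan cost=20, card=20
  {B}: scan cost=200, card=200
  {C}: scan cost=500, card=500
  {AB}: card=400; try (B,nl_idx)→580, (A,hash)→600, (B,merge)→1940, (A,merge)→2120, (B,hash)→3240, (B,nl)→4020 …(+1); best=580 via (B,nl_idx)
  {AC}: card=5000; try (A,hash)→1200, (C,merge)→5140, (C,nl_idx)→5200, (A,merge)→5620, (C,hash)→9040, (C,nl)→10020 …(+1); best=1200 via (A,hash)
  {BC}: card=400; try (C,nl_idx)→2400, (B,hash)→4200, (B,nl_idx)→4900, (C,merge)→7000, (B,merge)→7300, (C,hash)→9400 …(+2); best=2400 via (C,nl_idx)
  {ABC}: card=400; try (A,hash)→3000, (C,nl_idx)→4580, (A,merge)→6520, (B,hash)→9400, (C,merge)→9580, (C,hash)→9980 …(+5); best=3000 via (A,hash)

cost=3000; order=B,C,A; methods=nl_idx,hash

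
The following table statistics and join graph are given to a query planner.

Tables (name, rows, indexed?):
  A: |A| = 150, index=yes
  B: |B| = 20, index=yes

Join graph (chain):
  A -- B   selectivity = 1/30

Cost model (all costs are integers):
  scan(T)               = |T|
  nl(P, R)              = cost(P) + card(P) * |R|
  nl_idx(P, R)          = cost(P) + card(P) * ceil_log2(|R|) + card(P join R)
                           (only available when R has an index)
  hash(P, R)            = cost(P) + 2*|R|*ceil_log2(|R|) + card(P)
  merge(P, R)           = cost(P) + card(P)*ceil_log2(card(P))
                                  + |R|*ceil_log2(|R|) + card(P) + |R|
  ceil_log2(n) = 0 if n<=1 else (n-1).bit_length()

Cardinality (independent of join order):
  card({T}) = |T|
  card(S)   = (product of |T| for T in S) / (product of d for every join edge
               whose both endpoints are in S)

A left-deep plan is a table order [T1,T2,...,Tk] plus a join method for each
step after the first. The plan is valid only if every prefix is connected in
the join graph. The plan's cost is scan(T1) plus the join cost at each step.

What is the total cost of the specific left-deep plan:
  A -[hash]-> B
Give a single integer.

step 1: scan A: cost=150, card=150
step 2: join B via hash
    card(P join B) = 150*20/(30) = 100
    cost = 150 + 2*20*5 + 150 = 500

500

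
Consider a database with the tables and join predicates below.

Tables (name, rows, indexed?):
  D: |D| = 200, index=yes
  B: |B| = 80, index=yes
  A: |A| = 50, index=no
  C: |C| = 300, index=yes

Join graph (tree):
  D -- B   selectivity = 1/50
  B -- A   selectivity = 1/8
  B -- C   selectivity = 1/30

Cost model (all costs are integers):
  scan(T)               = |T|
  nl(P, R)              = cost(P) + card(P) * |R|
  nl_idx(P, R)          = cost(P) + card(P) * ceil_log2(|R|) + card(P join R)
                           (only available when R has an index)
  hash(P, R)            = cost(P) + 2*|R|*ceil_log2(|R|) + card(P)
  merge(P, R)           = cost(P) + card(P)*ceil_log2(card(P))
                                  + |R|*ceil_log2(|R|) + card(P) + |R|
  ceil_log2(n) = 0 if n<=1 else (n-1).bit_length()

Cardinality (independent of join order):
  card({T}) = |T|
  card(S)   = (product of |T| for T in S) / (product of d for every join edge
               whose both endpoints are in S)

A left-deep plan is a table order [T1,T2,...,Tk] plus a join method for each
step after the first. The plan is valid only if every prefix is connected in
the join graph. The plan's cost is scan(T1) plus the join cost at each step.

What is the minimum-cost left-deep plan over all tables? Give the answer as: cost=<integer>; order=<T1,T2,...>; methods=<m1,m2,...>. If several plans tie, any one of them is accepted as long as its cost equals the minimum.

cost=9360; order=B,D,A,C; methods=nl_idx,hash,hash

Selinger DP (subsets sized 1..n):
  {D}: scan cost=200, card=200
  {B}: scan cost=80, card=80
  {A}: scan cost=50, card=50
  {C}: scan cost=300, card=300
  {BD}: card=320; try (D,nl_idx)→1040, (B,hash)→1520, (B,nl_idx)→1920, (D,merge)→2520, (B,merge)→2640, (D,hash)→3360 …(+2); best=1040 via (D,nl_idx)
  {AB}: card=500; try (A,hash)→760, (B,nl_idx)→900, (B,merge)→1040, (A,merge)→1070, (B,hash)→1220, (B,nl)→4050 …(+1); best=760 via (A,hash)
  {BC}: card=800; try (C,nl_idx)→1600, (B,hash)→1720, (B,nl_idx)→3200, (C,merge)→3720, (B,merge)→3940, (C,hash)→5560 …(+2); best=1600 via (C,nl_idx)
  {ABD}: card=2000; try (A,hash)→1960, (D,hash)→4460, (A,merge)→4590, (D,nl_idx)→6760, (D,merge)→7560, (A,nl)→17040 …(+1); best=1960 via (A,hash)
  {BCD}: card=3200; try (D,hash)→5600, (C,hash)→6760, (C,nl_idx)→7120, (C,merge)→7240, (D,nl_idx)→11200, (D,merge)→12200 …(+2); best=5600 via (D,hash)
  {ABC}: card=5000; try (A,hash)→3000, (C,hash)→6660, (C,merge)→8760, (C,nl_idx)→10260, (A,merge)→10750, (A,nl)→41600 …(+1); best=3000 via (A,hash)
  {ABCD}: card=20000; try (C,hash)→9360, (A,hash)→9400, (D,hash)→11200, (C,merge)→28960, (C,nl_idx)→39960, (A,merge)→47550 …(+5); best=9360 via (C,hash)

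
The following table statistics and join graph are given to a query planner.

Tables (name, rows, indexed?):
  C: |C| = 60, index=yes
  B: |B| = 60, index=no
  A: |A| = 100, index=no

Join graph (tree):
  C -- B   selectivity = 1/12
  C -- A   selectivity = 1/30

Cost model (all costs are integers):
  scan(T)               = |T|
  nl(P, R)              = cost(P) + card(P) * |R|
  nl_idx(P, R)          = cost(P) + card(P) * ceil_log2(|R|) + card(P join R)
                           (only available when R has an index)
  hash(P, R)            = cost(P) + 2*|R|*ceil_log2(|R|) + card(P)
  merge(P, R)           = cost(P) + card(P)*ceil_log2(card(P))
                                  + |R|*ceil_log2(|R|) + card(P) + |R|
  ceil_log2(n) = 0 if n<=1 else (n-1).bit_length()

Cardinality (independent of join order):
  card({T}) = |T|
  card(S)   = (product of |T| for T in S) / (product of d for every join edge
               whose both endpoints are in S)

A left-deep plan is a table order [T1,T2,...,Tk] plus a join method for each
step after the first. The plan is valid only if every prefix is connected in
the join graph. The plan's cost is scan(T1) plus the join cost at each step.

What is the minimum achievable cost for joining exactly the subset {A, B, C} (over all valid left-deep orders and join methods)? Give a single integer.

1820

Selinger DP over subsets of {A,B,C}:
  {C}: scan cost=60, card=60
  {B}: scan cost=60, card=60
  {A}: scan cost=100, card=100
  {BC}: card=300; try (C,nl_idx)→720, (C,hash)→840, (B,hash)→840, (C,merge)→900, (B,merge)→900, (C,nl)→3660 …(+1); best=720 via (C,nl_idx)
  {AC}: card=200; try (C,nl_idx)→900, (C,hash)→920, (A,merge)→1280, (C,merge)→1320, (A,hash)→1520, (A,nl)→6060 …(+1); best=900 via (C,nl_idx)
  {ABC}: card=1000; try (B,hash)→1820, (A,hash)→2420, (B,merge)→3120, (A,merge)→4520, (B,nl)→12900, (A,nl)→30720; best=1820 via (B,hash)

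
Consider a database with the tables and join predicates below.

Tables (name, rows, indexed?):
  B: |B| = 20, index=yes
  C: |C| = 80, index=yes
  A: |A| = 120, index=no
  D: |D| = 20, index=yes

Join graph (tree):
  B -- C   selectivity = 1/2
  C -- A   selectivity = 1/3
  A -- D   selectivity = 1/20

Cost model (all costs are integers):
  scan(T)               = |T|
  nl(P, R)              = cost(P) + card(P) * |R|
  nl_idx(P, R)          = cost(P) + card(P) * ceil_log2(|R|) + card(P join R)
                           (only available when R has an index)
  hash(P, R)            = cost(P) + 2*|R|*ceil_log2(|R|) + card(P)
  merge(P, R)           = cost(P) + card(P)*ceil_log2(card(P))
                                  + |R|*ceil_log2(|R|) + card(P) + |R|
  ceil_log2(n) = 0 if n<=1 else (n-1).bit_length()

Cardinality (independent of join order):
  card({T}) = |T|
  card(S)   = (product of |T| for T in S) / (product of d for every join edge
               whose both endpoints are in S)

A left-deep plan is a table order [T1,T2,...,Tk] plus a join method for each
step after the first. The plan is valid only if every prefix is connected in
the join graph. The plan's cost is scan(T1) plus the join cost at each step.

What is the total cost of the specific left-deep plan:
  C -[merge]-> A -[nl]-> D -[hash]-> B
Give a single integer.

69080

step 1: scan C: cost=80, card=80
step 2: join A via merge
    card(P join A) = 80*120/(3) = 3200
    cost = 80 + 80*7 + 120*7 + 80 + 120 = 1680
step 3: join D via nl
    card(P join D) = 3200*20/(20) = 3200
    cost = 1680 + 3200*20 = 65680
step 4: join B via hash
    card(P join B) = 3200*20/(2) = 32000
    cost = 65680 + 2*20*5 + 3200 = 69080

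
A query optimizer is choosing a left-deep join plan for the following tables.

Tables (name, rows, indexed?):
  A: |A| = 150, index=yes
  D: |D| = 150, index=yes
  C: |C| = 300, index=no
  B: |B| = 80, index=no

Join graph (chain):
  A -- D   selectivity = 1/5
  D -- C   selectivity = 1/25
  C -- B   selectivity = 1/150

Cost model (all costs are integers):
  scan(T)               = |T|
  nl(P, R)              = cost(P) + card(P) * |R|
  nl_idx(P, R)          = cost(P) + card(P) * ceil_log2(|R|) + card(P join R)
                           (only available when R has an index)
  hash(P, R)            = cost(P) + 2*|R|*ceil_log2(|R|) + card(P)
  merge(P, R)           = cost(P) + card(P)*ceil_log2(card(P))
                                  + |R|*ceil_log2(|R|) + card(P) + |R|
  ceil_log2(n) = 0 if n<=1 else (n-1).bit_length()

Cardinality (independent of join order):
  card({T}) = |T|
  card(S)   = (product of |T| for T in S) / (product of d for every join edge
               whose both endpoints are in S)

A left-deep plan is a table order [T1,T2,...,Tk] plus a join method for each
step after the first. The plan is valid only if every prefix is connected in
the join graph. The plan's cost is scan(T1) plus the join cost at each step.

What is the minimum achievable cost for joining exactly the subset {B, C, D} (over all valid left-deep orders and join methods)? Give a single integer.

Selinger DP over subsets of {B,C,D}:
  {D}: scan cost=150, card=150
  {C}: scan cost=300, card=300
  {B}: scan cost=80, card=80
  {CD}: card=1800; try (D,hash)→3000, (D,nl_idx)→4500, (C,merge)→4500, (D,merge)→4650, (C,hash)→5700, (C,nl)→45150 …(+1); best=3000 via (D,hash)
  {BC}: card=160; try (B,hash)→1720, (C,merge)→3720, (B,merge)→3940, (C,hash)→5560, (C,nl)→24080, (B,nl)→24300; best=1720 via (B,hash)
  {BCD}: card=960; try (D,nl_idx)→3960, (D,hash)→4280, (D,merge)→4510, (B,hash)→5920, (B,merge)→25240, (D,nl)→25720 …(+1); best=3960 via (D,nl_idx)

3960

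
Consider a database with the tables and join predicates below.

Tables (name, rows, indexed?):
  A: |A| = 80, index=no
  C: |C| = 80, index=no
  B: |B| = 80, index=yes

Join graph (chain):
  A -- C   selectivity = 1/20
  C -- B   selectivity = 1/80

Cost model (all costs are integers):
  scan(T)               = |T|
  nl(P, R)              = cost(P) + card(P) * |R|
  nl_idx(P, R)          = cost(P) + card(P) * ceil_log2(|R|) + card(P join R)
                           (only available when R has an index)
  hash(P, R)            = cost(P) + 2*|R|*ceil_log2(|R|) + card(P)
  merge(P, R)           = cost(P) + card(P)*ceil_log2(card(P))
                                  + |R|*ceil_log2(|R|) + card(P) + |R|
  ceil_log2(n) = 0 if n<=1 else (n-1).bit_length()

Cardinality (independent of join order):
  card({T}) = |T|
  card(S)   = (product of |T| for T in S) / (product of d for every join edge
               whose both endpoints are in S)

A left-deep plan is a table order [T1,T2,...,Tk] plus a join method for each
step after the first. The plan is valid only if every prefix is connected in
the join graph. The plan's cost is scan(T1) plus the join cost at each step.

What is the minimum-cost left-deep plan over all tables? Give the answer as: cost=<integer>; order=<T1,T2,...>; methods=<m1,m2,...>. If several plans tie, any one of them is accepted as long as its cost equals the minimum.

cost=1920; order=C,B,A; methods=nl_idx,hash

Selinger DP (subsets sized 1..n):
  {A}: scan cost=80, card=80
  {C}: scan cost=80, card=80
  {B}: scan cost=80, card=80
  {AC}: card=320; try (C,hash)→1280, (A,hash)→1280, (C,merge)→1360, (A,merge)→1360, (C,nl)→6480, (A,nl)→6480; best=1280 via (C,hash)
  {BC}: card=80; try (B,nl_idx)→720, (C,hash)→1280, (B,hash)→1280, (C,merge)→1360, (B,merge)→1360, (C,nl)→6480 …(+1); best=720 via (B,nl_idx)
  {ABC}: card=320; try (A,hash)→1920, (A,merge)→2000, (B,hash)→2720, (B,nl_idx)→3840, (B,merge)→5120, (A,nl)→7120 …(+1); best=1920 via (A,hash)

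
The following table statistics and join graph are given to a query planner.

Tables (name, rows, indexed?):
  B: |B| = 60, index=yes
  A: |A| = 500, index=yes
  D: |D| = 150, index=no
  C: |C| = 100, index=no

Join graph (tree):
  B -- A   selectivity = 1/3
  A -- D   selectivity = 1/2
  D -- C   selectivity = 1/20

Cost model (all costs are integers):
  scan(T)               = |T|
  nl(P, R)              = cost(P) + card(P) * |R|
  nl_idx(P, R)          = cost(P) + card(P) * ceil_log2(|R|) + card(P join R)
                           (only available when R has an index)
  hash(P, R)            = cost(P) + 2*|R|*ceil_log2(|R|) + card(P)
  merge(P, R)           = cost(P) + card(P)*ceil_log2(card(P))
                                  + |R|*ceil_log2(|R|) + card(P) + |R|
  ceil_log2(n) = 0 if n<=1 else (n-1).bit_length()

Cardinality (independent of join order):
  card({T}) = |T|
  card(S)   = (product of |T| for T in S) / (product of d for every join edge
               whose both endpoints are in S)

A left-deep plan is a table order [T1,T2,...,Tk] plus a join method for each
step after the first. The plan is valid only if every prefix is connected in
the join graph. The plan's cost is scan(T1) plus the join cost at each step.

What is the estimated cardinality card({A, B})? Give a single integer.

10000

Tables in S: A(500), B(60)
Edges inside S: B-A(d=3)
numerator = 500 * 60 = 30000
denominator = 3 = 3
card(S) = 30000 / 3 = 10000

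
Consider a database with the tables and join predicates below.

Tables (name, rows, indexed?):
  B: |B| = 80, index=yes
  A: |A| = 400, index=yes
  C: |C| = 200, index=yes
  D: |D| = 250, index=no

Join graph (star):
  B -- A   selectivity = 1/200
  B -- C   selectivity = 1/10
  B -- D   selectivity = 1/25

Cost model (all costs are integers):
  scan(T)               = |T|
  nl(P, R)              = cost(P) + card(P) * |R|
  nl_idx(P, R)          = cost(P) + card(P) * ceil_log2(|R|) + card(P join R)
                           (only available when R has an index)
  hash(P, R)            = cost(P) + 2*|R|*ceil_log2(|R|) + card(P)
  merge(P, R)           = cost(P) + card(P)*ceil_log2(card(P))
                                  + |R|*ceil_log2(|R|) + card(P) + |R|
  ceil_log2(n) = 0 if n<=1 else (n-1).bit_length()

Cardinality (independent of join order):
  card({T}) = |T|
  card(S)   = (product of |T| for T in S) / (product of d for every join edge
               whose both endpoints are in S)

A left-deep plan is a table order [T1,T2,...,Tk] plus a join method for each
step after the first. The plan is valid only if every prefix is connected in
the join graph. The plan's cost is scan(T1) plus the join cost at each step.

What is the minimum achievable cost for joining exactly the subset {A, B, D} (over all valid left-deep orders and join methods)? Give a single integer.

Selinger DP over subsets of {A,B,D}:
  {B}: scan cost=80, card=80
  {A}: scan cost=400, card=400
  {D}: scan cost=250, card=250
  {AB}: card=160; try (A,nl_idx)→960, (B,hash)→1920, (B,nl_idx)→3360, (A,merge)→4720, (B,merge)→5040, (A,hash)→7360 …(+2); best=960 via (A,nl_idx)
  {BD}: card=800; try (B,hash)→1620, (B,nl_idx)→2800, (D,merge)→2970, (B,merge)→3140, (D,hash)→4160, (D,nl)→20080 …(+1); best=1620 via (B,hash)
  {ABD}: card=1600; try (D,merge)→4650, (D,hash)→5120, (A,hash)→9620, (A,nl_idx)→10420, (A,merge)→14420, (D,nl)→40960 …(+1); best=4650 via (D,merge)

4650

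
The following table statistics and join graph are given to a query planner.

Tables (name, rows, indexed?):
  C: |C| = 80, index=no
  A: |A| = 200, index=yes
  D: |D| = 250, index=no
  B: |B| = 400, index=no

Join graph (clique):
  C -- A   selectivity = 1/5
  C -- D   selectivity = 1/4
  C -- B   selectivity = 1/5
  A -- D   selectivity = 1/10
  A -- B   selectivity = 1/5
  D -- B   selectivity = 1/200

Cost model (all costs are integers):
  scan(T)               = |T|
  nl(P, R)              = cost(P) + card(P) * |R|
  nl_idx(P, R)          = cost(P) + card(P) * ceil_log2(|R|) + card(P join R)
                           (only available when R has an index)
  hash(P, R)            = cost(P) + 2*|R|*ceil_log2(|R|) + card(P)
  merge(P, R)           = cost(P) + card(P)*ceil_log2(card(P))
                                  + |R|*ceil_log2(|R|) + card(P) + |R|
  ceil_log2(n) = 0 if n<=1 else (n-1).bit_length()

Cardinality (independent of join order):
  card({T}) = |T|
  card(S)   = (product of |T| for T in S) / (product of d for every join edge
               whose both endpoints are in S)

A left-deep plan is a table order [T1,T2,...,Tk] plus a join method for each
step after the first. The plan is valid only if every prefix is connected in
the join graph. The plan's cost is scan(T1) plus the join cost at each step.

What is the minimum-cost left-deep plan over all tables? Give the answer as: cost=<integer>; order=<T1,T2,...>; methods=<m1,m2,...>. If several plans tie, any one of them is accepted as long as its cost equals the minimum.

Selinger DP (subsets sized 1..n):
  {C}: scan cost=80, card=80
  {A}: scan cost=200, card=200
  {D}: scan cost=250, card=250
  {B}: scan cost=400, card=400
  {AC}: card=3200; try (C,hash)→1520, (A,merge)→2520, (C,merge)→2640, (A,hash)→3360, (A,nl_idx)→3920, (A,nl)→16080 …(+1); best=1520 via (C,hash)
  {CD}: card=5000; try (C,hash)→1620, (D,merge)→2970, (C,merge)→3140, (D,hash)→4160, (D,nl)→20080, (C,nl)→20250; best=1620 via (C,hash)
  {BC}: card=6400; try (C,hash)→1920, (B,merge)→4720, (C,merge)→5040, (B,hash)→7360, (B,nl)→32080, (C,nl)→32400; best=1920 via (C,hash)
  {AD}: card=5000; try (A,hash)→3700, (D,merge)→4250, (A,merge)→4300, (D,hash)→4400, (A,nl_idx)→7250, (D,nl)→50200 …(+1); best=3700 via (A,hash)
  {AB}: card=16000; try (A,hash)→4000, (B,merge)→6000, (A,merge)→6200, (B,hash)→7600, (A,nl_idx)→19600, (B,nl)→80200 …(+1); best=4000 via (A,hash)
  {BD}: card=500; try (D,hash)→4800, (B,merge)→6500, (D,merge)→6650, (B,hash)→7700, (B,nl)→100250, (D,nl)→100400; best=4800 via (D,hash)
  {ACD}: card=20000; try (D,hash)→8720, (C,hash)→9820, (A,hash)→9820, (D,merge)→45370, (A,nl_idx)→61620, (A,merge)→73420 …(+4); best=8720 via (D,hash)
  {ABC}: card=51200; try (A,hash)→11520, (B,hash)→11920, (C,hash)→21120, (B,merge)→47120, (A,merge)→93320, (A,nl_idx)→104320 …(+4); best=11520 via (A,hash)
  {BCD}: card=2000; try (C,hash)→6420, (C,merge)→10440, (D,hash)→12320, (B,hash)→13820, (C,nl)→44800, (B,merge)→75620 …(+3); best=6420 via (C,hash)
  {ABD}: card=2000; try (A,hash)→8500, (A,nl_idx)→10800, (A,merge)→11600, (B,hash)→15900, (D,hash)→24000, (B,merge)→77700 …(+4); best=8500 via (A,hash)
  {ABCD}: card=1600; try (C,hash)→11620, (A,hash)→11620, (A,nl_idx)→24020, (A,merge)→32220, (C,merge)→33140, (B,hash)→35920 …(+7); best=11620 via (C,hash)

cost=11620; order=B,D,A,C; methods=hash,hash,hash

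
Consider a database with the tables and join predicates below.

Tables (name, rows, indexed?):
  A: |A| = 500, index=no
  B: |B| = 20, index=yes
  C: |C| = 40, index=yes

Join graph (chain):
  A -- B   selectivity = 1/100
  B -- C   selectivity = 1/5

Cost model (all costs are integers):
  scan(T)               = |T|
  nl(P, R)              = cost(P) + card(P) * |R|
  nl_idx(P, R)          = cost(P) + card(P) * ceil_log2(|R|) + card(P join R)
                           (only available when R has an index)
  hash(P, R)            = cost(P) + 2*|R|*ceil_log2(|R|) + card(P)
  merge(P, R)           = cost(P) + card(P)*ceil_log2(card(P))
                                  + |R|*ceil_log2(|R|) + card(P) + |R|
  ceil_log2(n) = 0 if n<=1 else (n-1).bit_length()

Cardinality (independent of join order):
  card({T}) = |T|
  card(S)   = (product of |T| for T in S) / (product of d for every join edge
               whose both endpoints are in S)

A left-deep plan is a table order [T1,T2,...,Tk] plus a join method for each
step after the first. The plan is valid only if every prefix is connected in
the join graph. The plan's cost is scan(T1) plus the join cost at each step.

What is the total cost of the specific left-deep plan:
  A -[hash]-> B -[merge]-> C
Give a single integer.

step 1: scan A: cost=500, card=500
step 2: join B via hash
    card(P join B) = 500*20/(100) = 100
    cost = 500 + 2*20*5 + 500 = 1200
step 3: join C via merge
    card(P join C) = 100*40/(5) = 800
    cost = 1200 + 100*7 + 40*6 + 100 + 40 = 2280

2280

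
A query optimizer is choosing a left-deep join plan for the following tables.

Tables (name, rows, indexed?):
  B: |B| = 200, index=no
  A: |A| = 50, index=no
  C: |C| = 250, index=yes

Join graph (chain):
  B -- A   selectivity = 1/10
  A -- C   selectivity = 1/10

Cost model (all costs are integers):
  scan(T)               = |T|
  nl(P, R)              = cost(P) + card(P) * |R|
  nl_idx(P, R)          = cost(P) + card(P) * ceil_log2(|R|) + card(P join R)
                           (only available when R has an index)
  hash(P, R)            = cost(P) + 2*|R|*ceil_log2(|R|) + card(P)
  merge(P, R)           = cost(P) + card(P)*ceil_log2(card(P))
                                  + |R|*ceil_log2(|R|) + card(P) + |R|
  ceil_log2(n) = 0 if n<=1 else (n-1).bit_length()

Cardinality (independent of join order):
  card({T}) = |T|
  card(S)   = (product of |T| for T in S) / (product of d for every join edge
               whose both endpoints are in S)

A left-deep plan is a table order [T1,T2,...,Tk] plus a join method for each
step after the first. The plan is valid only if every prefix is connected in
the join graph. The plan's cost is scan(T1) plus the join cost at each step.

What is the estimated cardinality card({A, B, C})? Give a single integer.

Tables in S: A(50), B(200), C(250)
Edges inside S: B-A(d=10), A-C(d=10)
numerator = 50 * 200 * 250 = 2500000
denominator = 10 * 10 = 100
card(S) = 2500000 / 100 = 25000

25000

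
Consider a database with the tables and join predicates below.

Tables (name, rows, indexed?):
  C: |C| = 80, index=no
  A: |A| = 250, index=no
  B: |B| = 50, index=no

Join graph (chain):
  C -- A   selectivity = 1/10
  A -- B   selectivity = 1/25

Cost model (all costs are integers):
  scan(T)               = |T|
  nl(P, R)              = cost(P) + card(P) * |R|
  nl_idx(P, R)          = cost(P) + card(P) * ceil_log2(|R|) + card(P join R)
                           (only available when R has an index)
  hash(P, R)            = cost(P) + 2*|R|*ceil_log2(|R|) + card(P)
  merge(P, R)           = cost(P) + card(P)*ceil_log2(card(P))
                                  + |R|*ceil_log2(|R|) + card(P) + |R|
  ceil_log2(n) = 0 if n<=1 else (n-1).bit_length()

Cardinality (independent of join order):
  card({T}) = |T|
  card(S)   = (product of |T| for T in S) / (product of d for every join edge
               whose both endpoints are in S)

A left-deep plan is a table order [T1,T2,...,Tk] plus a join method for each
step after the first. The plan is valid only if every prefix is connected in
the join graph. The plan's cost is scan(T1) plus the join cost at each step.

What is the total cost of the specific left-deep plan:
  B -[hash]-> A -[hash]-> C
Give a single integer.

5720

step 1: scan B: cost=50, card=50
step 2: join A via hash
    card(P join A) = 50*250/(25) = 500
    cost = 50 + 2*250*8 + 50 = 4100
step 3: join C via hash
    card(P join C) = 500*80/(10) = 4000
    cost = 4100 + 2*80*7 + 500 = 5720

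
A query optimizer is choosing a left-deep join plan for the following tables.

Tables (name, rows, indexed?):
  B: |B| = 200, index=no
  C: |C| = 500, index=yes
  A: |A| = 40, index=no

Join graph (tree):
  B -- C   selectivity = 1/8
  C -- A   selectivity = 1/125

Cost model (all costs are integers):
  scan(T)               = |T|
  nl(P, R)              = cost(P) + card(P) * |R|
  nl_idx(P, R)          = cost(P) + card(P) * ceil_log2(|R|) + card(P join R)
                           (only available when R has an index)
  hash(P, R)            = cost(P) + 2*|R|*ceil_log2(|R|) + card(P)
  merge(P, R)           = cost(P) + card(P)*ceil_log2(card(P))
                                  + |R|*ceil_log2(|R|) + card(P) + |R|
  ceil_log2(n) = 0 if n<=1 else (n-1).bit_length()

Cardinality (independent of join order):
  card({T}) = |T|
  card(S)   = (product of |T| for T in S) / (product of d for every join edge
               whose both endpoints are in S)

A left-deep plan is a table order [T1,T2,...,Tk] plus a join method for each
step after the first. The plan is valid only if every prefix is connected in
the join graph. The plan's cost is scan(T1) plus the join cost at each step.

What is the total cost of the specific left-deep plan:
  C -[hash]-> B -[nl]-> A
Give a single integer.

step 1: scan C: cost=500, card=500
step 2: join B via hash
    card(P join B) = 500*200/(8) = 12500
    cost = 500 + 2*200*8 + 500 = 4200
step 3: join A via nl
    card(P join A) = 12500*40/(125) = 4000
    cost = 4200 + 12500*40 = 504200

504200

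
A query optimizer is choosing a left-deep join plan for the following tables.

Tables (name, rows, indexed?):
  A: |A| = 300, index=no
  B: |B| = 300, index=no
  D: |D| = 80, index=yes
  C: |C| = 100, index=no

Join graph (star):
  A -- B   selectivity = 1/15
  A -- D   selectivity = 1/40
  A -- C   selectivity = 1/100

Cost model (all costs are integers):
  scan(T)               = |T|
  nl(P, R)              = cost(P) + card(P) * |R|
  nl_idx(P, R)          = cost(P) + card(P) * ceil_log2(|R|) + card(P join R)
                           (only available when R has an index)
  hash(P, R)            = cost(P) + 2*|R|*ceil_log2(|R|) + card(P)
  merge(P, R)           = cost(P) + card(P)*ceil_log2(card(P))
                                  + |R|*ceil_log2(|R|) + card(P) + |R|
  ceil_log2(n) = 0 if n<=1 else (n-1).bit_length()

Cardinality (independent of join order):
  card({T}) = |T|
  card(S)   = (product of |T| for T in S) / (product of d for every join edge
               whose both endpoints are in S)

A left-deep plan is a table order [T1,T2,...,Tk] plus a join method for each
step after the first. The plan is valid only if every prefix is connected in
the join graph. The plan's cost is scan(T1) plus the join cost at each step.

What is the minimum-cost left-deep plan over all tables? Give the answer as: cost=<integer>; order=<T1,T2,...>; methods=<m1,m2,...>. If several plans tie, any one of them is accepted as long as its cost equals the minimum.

Selinger DP (subsets sized 1..n):
  {A}: scan cost=300, card=300
  {B}: scan cost=300, card=300
  {D}: scan cost=80, card=80
  {C}: scan cost=100, card=100
  {AB}: card=6000; try (B,hash)→6000, (A,hash)→6000, (B,merge)→6300, (A,merge)→6300, (B,nl)→90300, (A,nl)→90300; best=6000 via (B,hash)
  {AD}: card=600; try (D,hash)→1720, (D,nl_idx)→3000, (A,merge)→3720, (D,merge)→3940, (A,hash)→5560, (A,nl)→24080 …(+1); best=1720 via (D,hash)
  {AC}: card=300; try (C,hash)→2000, (A,merge)→3900, (C,merge)→4100, (A,hash)→5600, (A,nl)→30100, (C,nl)→30300; best=2000 via (C,hash)
  {ABD}: card=12000; try (B,hash)→7720, (B,merge)→11320, (D,hash)→13120, (D,nl_idx)→60000, (D,merge)→90640, (B,nl)→181720 …(+1); best=7720 via (B,hash)
  {ABC}: card=6000; try (B,hash)→7700, (B,merge)→8000, (C,hash)→13400, (C,merge)→90800, (B,nl)→92000, (C,nl)→606000; best=7700 via (B,hash)
  {ACD}: card=600; try (D,hash)→3420, (C,hash)→3720, (D,nl_idx)→4700, (D,merge)→5640, (C,merge)→9120, (D,nl)→26000 …(+1); best=3420 via (D,hash)
  {ABCD}: card=12000; try (B,hash)→9420, (B,merge)→13020, (D,hash)→14820, (C,hash)→21120, (D,nl_idx)→61700, (D,merge)→92340 …(+4); best=9420 via (B,hash)

cost=9420; order=A,C,D,B; methods=hash,hash,hash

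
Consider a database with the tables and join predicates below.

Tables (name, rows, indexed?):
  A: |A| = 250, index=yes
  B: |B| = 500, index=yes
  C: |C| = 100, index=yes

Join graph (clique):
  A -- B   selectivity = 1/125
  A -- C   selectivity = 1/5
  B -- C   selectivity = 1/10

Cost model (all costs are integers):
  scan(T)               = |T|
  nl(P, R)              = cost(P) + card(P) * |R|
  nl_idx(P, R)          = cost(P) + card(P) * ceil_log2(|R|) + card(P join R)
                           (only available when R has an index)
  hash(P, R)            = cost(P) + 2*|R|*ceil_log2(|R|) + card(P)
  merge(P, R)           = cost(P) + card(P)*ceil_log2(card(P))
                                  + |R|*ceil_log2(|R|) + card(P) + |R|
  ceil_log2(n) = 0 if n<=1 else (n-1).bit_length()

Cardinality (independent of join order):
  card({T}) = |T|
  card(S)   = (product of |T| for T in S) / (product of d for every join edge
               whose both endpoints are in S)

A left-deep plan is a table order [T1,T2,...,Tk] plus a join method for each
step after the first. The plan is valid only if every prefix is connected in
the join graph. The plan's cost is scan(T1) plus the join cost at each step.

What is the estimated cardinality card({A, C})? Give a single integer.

5000

Tables in S: A(250), C(100)
Edges inside S: A-C(d=5)
numerator = 250 * 100 = 25000
denominator = 5 = 5
card(S) = 25000 / 5 = 5000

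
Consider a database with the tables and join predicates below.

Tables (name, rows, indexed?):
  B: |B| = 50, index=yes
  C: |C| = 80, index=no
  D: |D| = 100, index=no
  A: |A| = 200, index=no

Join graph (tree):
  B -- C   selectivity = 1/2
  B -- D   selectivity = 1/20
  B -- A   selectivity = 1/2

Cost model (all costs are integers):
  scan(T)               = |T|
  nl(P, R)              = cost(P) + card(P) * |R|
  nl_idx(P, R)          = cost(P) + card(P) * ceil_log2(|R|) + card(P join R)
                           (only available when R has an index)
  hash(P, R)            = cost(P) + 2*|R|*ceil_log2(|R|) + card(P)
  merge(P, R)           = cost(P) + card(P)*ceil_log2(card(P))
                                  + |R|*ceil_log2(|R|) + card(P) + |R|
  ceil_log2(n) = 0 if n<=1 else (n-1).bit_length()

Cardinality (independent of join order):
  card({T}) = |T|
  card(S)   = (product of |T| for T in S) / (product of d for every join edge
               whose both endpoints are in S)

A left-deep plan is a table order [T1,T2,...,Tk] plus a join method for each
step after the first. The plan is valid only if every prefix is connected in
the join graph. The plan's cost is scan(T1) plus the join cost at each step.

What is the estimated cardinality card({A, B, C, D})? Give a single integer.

1000000

Tables in S: A(200), B(50), C(80), D(100)
Edges inside S: B-C(d=2), B-D(d=20), B-A(d=2)
numerator = 200 * 50 * 80 * 100 = 80000000
denominator = 2 * 20 * 2 = 80
card(S) = 80000000 / 80 = 1000000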